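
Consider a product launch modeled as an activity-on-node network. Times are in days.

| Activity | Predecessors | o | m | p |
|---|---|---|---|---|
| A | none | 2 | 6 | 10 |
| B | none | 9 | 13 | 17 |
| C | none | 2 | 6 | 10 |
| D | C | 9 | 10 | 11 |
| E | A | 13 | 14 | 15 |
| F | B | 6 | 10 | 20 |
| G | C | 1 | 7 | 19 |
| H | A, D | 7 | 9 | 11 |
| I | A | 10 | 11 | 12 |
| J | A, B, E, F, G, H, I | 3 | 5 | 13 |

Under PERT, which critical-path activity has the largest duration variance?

te_A = (2 + 4·6 + 10)/6 = 36/6 = 6; σ²_A = ((10−2)/6)² = 1.778
te_B = (9 + 4·13 + 17)/6 = 78/6 = 13; σ²_B = ((17−9)/6)² = 1.778
te_C = (2 + 4·6 + 10)/6 = 36/6 = 6; σ²_C = ((10−2)/6)² = 1.778
te_D = (9 + 4·10 + 11)/6 = 60/6 = 10; σ²_D = ((11−9)/6)² = 0.111
te_E = (13 + 4·14 + 15)/6 = 84/6 = 14; σ²_E = ((15−13)/6)² = 0.111
te_F = (6 + 4·10 + 20)/6 = 66/6 = 11; σ²_F = ((20−6)/6)² = 5.444
te_G = (1 + 4·7 + 19)/6 = 48/6 = 8; σ²_G = ((19−1)/6)² = 9.000
te_H = (7 + 4·9 + 11)/6 = 54/6 = 9; σ²_H = ((11−7)/6)² = 0.444
te_I = (10 + 4·11 + 12)/6 = 66/6 = 11; σ²_I = ((12−10)/6)² = 0.111
te_J = (3 + 4·5 + 13)/6 = 36/6 = 6; σ²_J = ((13−3)/6)² = 2.778

Forward pass:
ES_A = 0; EF_A = 6
ES_B = 0; EF_B = 13
ES_C = 0; EF_C = 6
ES_D = 6; EF_D = 6+10 = 16
ES_E = 6; EF_E = 6+14 = 20
ES_F = 13; EF_F = 13+11 = 24
ES_G = 6; EF_G = 6+8 = 14
ES_H = max(EF_A=6, EF_D=16) = 16; EF_H = 16+9 = 25
ES_I = 6; EF_I = 6+11 = 17
ES_J = max(EF_A=6, EF_B=13, EF_E=20, EF_F=24, EF_G=14, EF_H=25, EF_I=17) = 25; EF_J = 25+6 = 31
Expected project duration μ = 31 days. Critical path: C → D → H → J.

Variances on critical path: σ²_C=1.778, σ²_D=0.111, σ²_H=0.444, σ²_J=2.778.
Largest is σ²_J = 2.778.

J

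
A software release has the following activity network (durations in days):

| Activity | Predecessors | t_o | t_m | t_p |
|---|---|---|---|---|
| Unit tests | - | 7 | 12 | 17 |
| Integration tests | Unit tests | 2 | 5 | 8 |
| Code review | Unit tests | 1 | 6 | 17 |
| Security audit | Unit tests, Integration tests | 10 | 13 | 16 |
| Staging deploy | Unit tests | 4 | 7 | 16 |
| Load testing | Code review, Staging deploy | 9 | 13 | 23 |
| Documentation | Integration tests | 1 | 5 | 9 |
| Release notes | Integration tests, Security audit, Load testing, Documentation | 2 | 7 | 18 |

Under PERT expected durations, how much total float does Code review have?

te_Unit tests = (7 + 4·12 + 17)/6 = 72/6 = 12
te_Integration tests = (2 + 4·5 + 8)/6 = 30/6 = 5
te_Code review = (1 + 4·6 + 17)/6 = 42/6 = 7
te_Security audit = (10 + 4·13 + 16)/6 = 78/6 = 13
te_Staging deploy = (4 + 4·7 + 16)/6 = 48/6 = 8
te_Load testing = (9 + 4·13 + 23)/6 = 84/6 = 14
te_Documentation = (1 + 4·5 + 9)/6 = 30/6 = 5
te_Release notes = (2 + 4·7 + 18)/6 = 48/6 = 8

Forward pass:
ES_Unit tests = 0; EF_Unit tests = 12
ES_Integration tests = 12; EF_Integration tests = 12+5 = 17
ES_Code review = 12; EF_Code review = 12+7 = 19
ES_Security audit = max(EF_Unit tests=12, EF_Integration tests=17) = 17; EF_Security audit = 17+13 = 30
ES_Staging deploy = 12; EF_Staging deploy = 12+8 = 20
ES_Load testing = max(EF_Code review=19, EF_Staging deploy=20) = 20; EF_Load testing = 20+14 = 34
ES_Documentation = 17; EF_Documentation = 17+5 = 22
ES_Release notes = max(EF_Integration tests=17, EF_Security audit=30, EF_Load testing=34, EF_Documentation=22) = 34; EF_Release notes = 34+8 = 42
Expected project duration μ = 42 days. Critical path: Unit tests → Staging deploy → Load testing → Release notes.

Backward pass:
LF_Release notes = 42; LS_Release notes = 42−8 = 34
LF_Documentation = LS_Release notes = 34; LS_Documentation = 34−5 = 29
LF_Load testing = LS_Release notes = 34; LS_Load testing = 34−14 = 20
LF_Staging deploy = LS_Load testing = 20; LS_Staging deploy = 20−8 = 12
LF_Security audit = LS_Release notes = 34; LS_Security audit = 34−13 = 21
LF_Code review = LS_Load testing = 20; LS_Code review = 20−7 = 13
LF_Integration tests = min(LS_Security audit=21, LS_Documentation=29, LS_Release notes=34) = 21; LS_Integration tests = 21−5 = 16
LF_Unit tests = min(LS_Integration tests=16, LS_Code review=13, LS_Security audit=21, LS_Staging deploy=12) = 12; LS_Unit tests = 12−12 = 0
Slack_Code review = LS_Code review − ES_Code review = 13 − 12 = 1

1 days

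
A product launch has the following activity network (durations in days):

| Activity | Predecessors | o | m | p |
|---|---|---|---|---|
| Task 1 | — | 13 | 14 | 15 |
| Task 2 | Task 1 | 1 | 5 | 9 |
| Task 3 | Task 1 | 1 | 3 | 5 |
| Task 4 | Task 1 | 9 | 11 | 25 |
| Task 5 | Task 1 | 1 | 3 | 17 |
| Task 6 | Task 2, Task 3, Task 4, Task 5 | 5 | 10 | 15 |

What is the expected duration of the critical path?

te_Task 1 = (13 + 4·14 + 15)/6 = 84/6 = 14
te_Task 2 = (1 + 4·5 + 9)/6 = 30/6 = 5
te_Task 3 = (1 + 4·3 + 5)/6 = 18/6 = 3
te_Task 4 = (9 + 4·11 + 25)/6 = 78/6 = 13
te_Task 5 = (1 + 4·3 + 17)/6 = 30/6 = 5
te_Task 6 = (5 + 4·10 + 15)/6 = 60/6 = 10

Forward pass:
ES_Task 1 = 0; EF_Task 1 = 14
ES_Task 2 = 14; EF_Task 2 = 14+5 = 19
ES_Task 3 = 14; EF_Task 3 = 14+3 = 17
ES_Task 4 = 14; EF_Task 4 = 14+13 = 27
ES_Task 5 = 14; EF_Task 5 = 14+5 = 19
ES_Task 6 = max(EF_Task 2=19, EF_Task 3=17, EF_Task 4=27, EF_Task 5=19) = 27; EF_Task 6 = 27+10 = 37
Expected project duration μ = 37 days. Critical path: Task 1 → Task 4 → Task 6.

37 days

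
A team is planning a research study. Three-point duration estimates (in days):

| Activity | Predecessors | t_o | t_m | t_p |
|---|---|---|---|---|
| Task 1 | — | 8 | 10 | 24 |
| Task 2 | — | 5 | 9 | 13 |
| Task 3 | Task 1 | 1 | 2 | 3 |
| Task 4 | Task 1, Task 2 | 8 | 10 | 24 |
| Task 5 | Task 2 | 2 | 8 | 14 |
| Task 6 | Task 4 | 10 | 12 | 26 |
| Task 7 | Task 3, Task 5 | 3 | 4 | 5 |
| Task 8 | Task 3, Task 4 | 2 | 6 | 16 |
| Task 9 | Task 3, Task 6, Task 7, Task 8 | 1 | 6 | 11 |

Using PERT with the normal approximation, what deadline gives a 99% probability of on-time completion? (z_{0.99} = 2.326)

te_Task 1 = (8 + 4·10 + 24)/6 = 72/6 = 12; σ²_Task 1 = ((24−8)/6)² = 7.111
te_Task 2 = (5 + 4·9 + 13)/6 = 54/6 = 9; σ²_Task 2 = ((13−5)/6)² = 1.778
te_Task 3 = (1 + 4·2 + 3)/6 = 12/6 = 2; σ²_Task 3 = ((3−1)/6)² = 0.111
te_Task 4 = (8 + 4·10 + 24)/6 = 72/6 = 12; σ²_Task 4 = ((24−8)/6)² = 7.111
te_Task 5 = (2 + 4·8 + 14)/6 = 48/6 = 8; σ²_Task 5 = ((14−2)/6)² = 4.000
te_Task 6 = (10 + 4·12 + 26)/6 = 84/6 = 14; σ²_Task 6 = ((26−10)/6)² = 7.111
te_Task 7 = (3 + 4·4 + 5)/6 = 24/6 = 4; σ²_Task 7 = ((5−3)/6)² = 0.111
te_Task 8 = (2 + 4·6 + 16)/6 = 42/6 = 7; σ²_Task 8 = ((16−2)/6)² = 5.444
te_Task 9 = (1 + 4·6 + 11)/6 = 36/6 = 6; σ²_Task 9 = ((11−1)/6)² = 2.778

Forward pass:
ES_Task 1 = 0; EF_Task 1 = 12
ES_Task 2 = 0; EF_Task 2 = 9
ES_Task 3 = 12; EF_Task 3 = 12+2 = 14
ES_Task 4 = max(EF_Task 1=12, EF_Task 2=9) = 12; EF_Task 4 = 12+12 = 24
ES_Task 5 = 9; EF_Task 5 = 9+8 = 17
ES_Task 6 = 24; EF_Task 6 = 24+14 = 38
ES_Task 7 = max(EF_Task 3=14, EF_Task 5=17) = 17; EF_Task 7 = 17+4 = 21
ES_Task 8 = max(EF_Task 3=14, EF_Task 4=24) = 24; EF_Task 8 = 24+7 = 31
ES_Task 9 = max(EF_Task 3=14, EF_Task 6=38, EF_Task 7=21, EF_Task 8=31) = 38; EF_Task 9 = 38+6 = 44
Expected project duration μ = 44 days. Critical path: Task 1 → Task 4 → Task 6 → Task 9.

Variance along critical path = 7.111 + 7.111 + 7.111 + 2.778 = 24.111; σ = 4.910 days.
D = μ + z·σ = 44 + 2.326·4.910 = 55.4 days

55.4 days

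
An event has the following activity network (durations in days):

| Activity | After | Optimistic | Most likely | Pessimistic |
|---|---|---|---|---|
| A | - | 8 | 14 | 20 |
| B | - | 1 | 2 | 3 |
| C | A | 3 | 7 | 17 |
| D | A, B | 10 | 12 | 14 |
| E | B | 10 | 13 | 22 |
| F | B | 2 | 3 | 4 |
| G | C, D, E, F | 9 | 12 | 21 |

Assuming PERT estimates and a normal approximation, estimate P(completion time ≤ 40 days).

te_A = (8 + 4·14 + 20)/6 = 84/6 = 14; σ²_A = ((20−8)/6)² = 4.000
te_B = (1 + 4·2 + 3)/6 = 12/6 = 2; σ²_B = ((3−1)/6)² = 0.111
te_C = (3 + 4·7 + 17)/6 = 48/6 = 8; σ²_C = ((17−3)/6)² = 5.444
te_D = (10 + 4·12 + 14)/6 = 72/6 = 12; σ²_D = ((14−10)/6)² = 0.444
te_E = (10 + 4·13 + 22)/6 = 84/6 = 14; σ²_E = ((22−10)/6)² = 4.000
te_F = (2 + 4·3 + 4)/6 = 18/6 = 3; σ²_F = ((4−2)/6)² = 0.111
te_G = (9 + 4·12 + 21)/6 = 78/6 = 13; σ²_G = ((21−9)/6)² = 4.000

Forward pass:
ES_A = 0; EF_A = 14
ES_B = 0; EF_B = 2
ES_C = 14; EF_C = 14+8 = 22
ES_D = max(EF_A=14, EF_B=2) = 14; EF_D = 14+12 = 26
ES_E = 2; EF_E = 2+14 = 16
ES_F = 2; EF_F = 2+3 = 5
ES_G = max(EF_C=22, EF_D=26, EF_E=16, EF_F=5) = 26; EF_G = 26+13 = 39
Expected project duration μ = 39 days. Critical path: A → D → G.

Variance along critical path = 4.000 + 0.444 + 4.000 = 8.444; σ = √8.444 = 2.906 days.
Z = (40 − 39) / 2.906 = 0.344
P(T ≤ 40) = Φ(0.344) ≈ 0.635

0.635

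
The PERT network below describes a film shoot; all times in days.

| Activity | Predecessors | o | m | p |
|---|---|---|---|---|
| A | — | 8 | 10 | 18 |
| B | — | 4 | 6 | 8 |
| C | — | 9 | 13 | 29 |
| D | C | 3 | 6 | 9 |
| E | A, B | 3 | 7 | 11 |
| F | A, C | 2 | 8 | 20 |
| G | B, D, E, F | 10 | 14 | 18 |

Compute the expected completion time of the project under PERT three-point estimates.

38 days

te_A = (8 + 4·10 + 18)/6 = 66/6 = 11
te_B = (4 + 4·6 + 8)/6 = 36/6 = 6
te_C = (9 + 4·13 + 29)/6 = 90/6 = 15
te_D = (3 + 4·6 + 9)/6 = 36/6 = 6
te_E = (3 + 4·7 + 11)/6 = 42/6 = 7
te_F = (2 + 4·8 + 20)/6 = 54/6 = 9
te_G = (10 + 4·14 + 18)/6 = 84/6 = 14

Forward pass:
ES_A = 0; EF_A = 11
ES_B = 0; EF_B = 6
ES_C = 0; EF_C = 15
ES_D = 15; EF_D = 15+6 = 21
ES_E = max(EF_A=11, EF_B=6) = 11; EF_E = 11+7 = 18
ES_F = max(EF_A=11, EF_C=15) = 15; EF_F = 15+9 = 24
ES_G = max(EF_B=6, EF_D=21, EF_E=18, EF_F=24) = 24; EF_G = 24+14 = 38
Expected project duration μ = 38 days. Critical path: C → F → G.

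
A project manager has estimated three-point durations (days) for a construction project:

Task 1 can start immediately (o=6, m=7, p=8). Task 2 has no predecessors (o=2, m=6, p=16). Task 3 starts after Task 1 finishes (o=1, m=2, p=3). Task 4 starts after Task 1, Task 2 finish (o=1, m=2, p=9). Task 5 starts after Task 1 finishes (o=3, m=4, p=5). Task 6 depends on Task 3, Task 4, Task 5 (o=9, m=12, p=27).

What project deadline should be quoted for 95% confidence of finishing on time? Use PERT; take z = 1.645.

te_Task 1 = (6 + 4·7 + 8)/6 = 42/6 = 7; σ²_Task 1 = ((8−6)/6)² = 0.111
te_Task 2 = (2 + 4·6 + 16)/6 = 42/6 = 7; σ²_Task 2 = ((16−2)/6)² = 5.444
te_Task 3 = (1 + 4·2 + 3)/6 = 12/6 = 2; σ²_Task 3 = ((3−1)/6)² = 0.111
te_Task 4 = (1 + 4·2 + 9)/6 = 18/6 = 3; σ²_Task 4 = ((9−1)/6)² = 1.778
te_Task 5 = (3 + 4·4 + 5)/6 = 24/6 = 4; σ²_Task 5 = ((5−3)/6)² = 0.111
te_Task 6 = (9 + 4·12 + 27)/6 = 84/6 = 14; σ²_Task 6 = ((27−9)/6)² = 9.000

Forward pass:
ES_Task 1 = 0; EF_Task 1 = 7
ES_Task 2 = 0; EF_Task 2 = 7
ES_Task 3 = 7; EF_Task 3 = 7+2 = 9
ES_Task 4 = max(EF_Task 1=7, EF_Task 2=7) = 7; EF_Task 4 = 7+3 = 10
ES_Task 5 = 7; EF_Task 5 = 7+4 = 11
ES_Task 6 = max(EF_Task 3=9, EF_Task 4=10, EF_Task 5=11) = 11; EF_Task 6 = 11+14 = 25
Expected project duration μ = 25 days. Critical path: Task 1 → Task 5 → Task 6.

Variance along critical path = 0.111 + 0.111 + 9.000 = 9.222; σ = 3.037 days.
D = μ + z·σ = 25 + 1.645·3.037 = 30.0 days

30.0 days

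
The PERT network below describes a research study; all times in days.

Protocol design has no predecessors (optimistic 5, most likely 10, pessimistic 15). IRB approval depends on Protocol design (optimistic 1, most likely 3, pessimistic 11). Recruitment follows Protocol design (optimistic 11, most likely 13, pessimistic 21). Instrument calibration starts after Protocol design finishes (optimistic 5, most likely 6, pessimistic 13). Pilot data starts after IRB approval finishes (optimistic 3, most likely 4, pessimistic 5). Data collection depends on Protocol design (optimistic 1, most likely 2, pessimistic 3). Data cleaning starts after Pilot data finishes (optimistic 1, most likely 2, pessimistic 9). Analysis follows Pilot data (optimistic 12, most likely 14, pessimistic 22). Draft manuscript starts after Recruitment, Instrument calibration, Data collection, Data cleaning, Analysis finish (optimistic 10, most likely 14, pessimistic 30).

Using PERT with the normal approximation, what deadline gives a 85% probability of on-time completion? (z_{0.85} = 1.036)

te_Protocol design = (5 + 4·10 + 15)/6 = 60/6 = 10; σ²_Protocol design = ((15−5)/6)² = 2.778
te_IRB approval = (1 + 4·3 + 11)/6 = 24/6 = 4; σ²_IRB approval = ((11−1)/6)² = 2.778
te_Recruitment = (11 + 4·13 + 21)/6 = 84/6 = 14; σ²_Recruitment = ((21−11)/6)² = 2.778
te_Instrument calibration = (5 + 4·6 + 13)/6 = 42/6 = 7; σ²_Instrument calibration = ((13−5)/6)² = 1.778
te_Pilot data = (3 + 4·4 + 5)/6 = 24/6 = 4; σ²_Pilot data = ((5−3)/6)² = 0.111
te_Data collection = (1 + 4·2 + 3)/6 = 12/6 = 2; σ²_Data collection = ((3−1)/6)² = 0.111
te_Data cleaning = (1 + 4·2 + 9)/6 = 18/6 = 3; σ²_Data cleaning = ((9−1)/6)² = 1.778
te_Analysis = (12 + 4·14 + 22)/6 = 90/6 = 15; σ²_Analysis = ((22−12)/6)² = 2.778
te_Draft manuscript = (10 + 4·14 + 30)/6 = 96/6 = 16; σ²_Draft manuscript = ((30−10)/6)² = 11.111

Forward pass:
ES_Protocol design = 0; EF_Protocol design = 10
ES_IRB approval = 10; EF_IRB approval = 10+4 = 14
ES_Recruitment = 10; EF_Recruitment = 10+14 = 24
ES_Instrument calibration = 10; EF_Instrument calibration = 10+7 = 17
ES_Pilot data = 14; EF_Pilot data = 14+4 = 18
ES_Data collection = 10; EF_Data collection = 10+2 = 12
ES_Data cleaning = 18; EF_Data cleaning = 18+3 = 21
ES_Analysis = 18; EF_Analysis = 18+15 = 33
ES_Draft manuscript = max(EF_Recruitment=24, EF_Instrument calibration=17, EF_Data collection=12, EF_Data cleaning=21, EF_Analysis=33) = 33; EF_Draft manuscript = 33+16 = 49
Expected project duration μ = 49 days. Critical path: Protocol design → IRB approval → Pilot data → Analysis → Draft manuscript.

Variance along critical path = 2.778 + 2.778 + 0.111 + 2.778 + 11.111 = 19.556; σ = 4.422 days.
D = μ + z·σ = 49 + 1.036·4.422 = 53.6 days

53.6 days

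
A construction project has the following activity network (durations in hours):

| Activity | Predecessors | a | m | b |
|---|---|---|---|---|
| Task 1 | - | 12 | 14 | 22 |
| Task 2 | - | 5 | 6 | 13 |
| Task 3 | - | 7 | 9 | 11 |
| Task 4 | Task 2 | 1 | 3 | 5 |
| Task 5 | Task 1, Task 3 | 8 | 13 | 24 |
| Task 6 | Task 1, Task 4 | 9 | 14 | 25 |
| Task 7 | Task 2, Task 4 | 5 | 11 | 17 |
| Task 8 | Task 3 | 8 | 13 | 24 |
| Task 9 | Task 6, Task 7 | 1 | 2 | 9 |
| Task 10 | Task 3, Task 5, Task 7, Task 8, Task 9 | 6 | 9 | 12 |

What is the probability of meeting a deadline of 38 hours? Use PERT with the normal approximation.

0.131

te_Task 1 = (12 + 4·14 + 22)/6 = 90/6 = 15; σ²_Task 1 = ((22−12)/6)² = 2.778
te_Task 2 = (5 + 4·6 + 13)/6 = 42/6 = 7; σ²_Task 2 = ((13−5)/6)² = 1.778
te_Task 3 = (7 + 4·9 + 11)/6 = 54/6 = 9; σ²_Task 3 = ((11−7)/6)² = 0.444
te_Task 4 = (1 + 4·3 + 5)/6 = 18/6 = 3; σ²_Task 4 = ((5−1)/6)² = 0.444
te_Task 5 = (8 + 4·13 + 24)/6 = 84/6 = 14; σ²_Task 5 = ((24−8)/6)² = 7.111
te_Task 6 = (9 + 4·14 + 25)/6 = 90/6 = 15; σ²_Task 6 = ((25−9)/6)² = 7.111
te_Task 7 = (5 + 4·11 + 17)/6 = 66/6 = 11; σ²_Task 7 = ((17−5)/6)² = 4.000
te_Task 8 = (8 + 4·13 + 24)/6 = 84/6 = 14; σ²_Task 8 = ((24−8)/6)² = 7.111
te_Task 9 = (1 + 4·2 + 9)/6 = 18/6 = 3; σ²_Task 9 = ((9−1)/6)² = 1.778
te_Task 10 = (6 + 4·9 + 12)/6 = 54/6 = 9; σ²_Task 10 = ((12−6)/6)² = 1.000

Forward pass:
ES_Task 1 = 0; EF_Task 1 = 15
ES_Task 2 = 0; EF_Task 2 = 7
ES_Task 3 = 0; EF_Task 3 = 9
ES_Task 4 = 7; EF_Task 4 = 7+3 = 10
ES_Task 5 = max(EF_Task 1=15, EF_Task 3=9) = 15; EF_Task 5 = 15+14 = 29
ES_Task 6 = max(EF_Task 1=15, EF_Task 4=10) = 15; EF_Task 6 = 15+15 = 30
ES_Task 7 = max(EF_Task 2=7, EF_Task 4=10) = 10; EF_Task 7 = 10+11 = 21
ES_Task 8 = 9; EF_Task 8 = 9+14 = 23
ES_Task 9 = max(EF_Task 6=30, EF_Task 7=21) = 30; EF_Task 9 = 30+3 = 33
ES_Task 10 = max(EF_Task 3=9, EF_Task 5=29, EF_Task 7=21, EF_Task 8=23, EF_Task 9=33) = 33; EF_Task 10 = 33+9 = 42
Expected project duration μ = 42 hours. Critical path: Task 1 → Task 6 → Task 9 → Task 10.

Variance along critical path = 2.778 + 7.111 + 1.778 + 1.000 = 12.667; σ = √12.667 = 3.559 hours.
Z = (38 − 42) / 3.559 = -1.124
P(T ≤ 38) = Φ(-1.124) ≈ 0.131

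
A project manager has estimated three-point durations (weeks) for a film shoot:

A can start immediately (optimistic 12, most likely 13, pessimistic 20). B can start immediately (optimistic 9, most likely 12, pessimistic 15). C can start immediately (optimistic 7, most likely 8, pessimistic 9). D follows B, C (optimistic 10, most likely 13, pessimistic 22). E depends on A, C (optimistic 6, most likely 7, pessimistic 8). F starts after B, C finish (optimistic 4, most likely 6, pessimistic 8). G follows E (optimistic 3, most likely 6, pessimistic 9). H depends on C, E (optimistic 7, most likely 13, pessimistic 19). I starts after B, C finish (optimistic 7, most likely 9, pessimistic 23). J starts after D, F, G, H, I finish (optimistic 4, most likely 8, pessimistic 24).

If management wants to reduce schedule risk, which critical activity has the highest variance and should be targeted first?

J

te_A = (12 + 4·13 + 20)/6 = 84/6 = 14; σ²_A = ((20−12)/6)² = 1.778
te_B = (9 + 4·12 + 15)/6 = 72/6 = 12; σ²_B = ((15−9)/6)² = 1.000
te_C = (7 + 4·8 + 9)/6 = 48/6 = 8; σ²_C = ((9−7)/6)² = 0.111
te_D = (10 + 4·13 + 22)/6 = 84/6 = 14; σ²_D = ((22−10)/6)² = 4.000
te_E = (6 + 4·7 + 8)/6 = 42/6 = 7; σ²_E = ((8−6)/6)² = 0.111
te_F = (4 + 4·6 + 8)/6 = 36/6 = 6; σ²_F = ((8−4)/6)² = 0.444
te_G = (3 + 4·6 + 9)/6 = 36/6 = 6; σ²_G = ((9−3)/6)² = 1.000
te_H = (7 + 4·13 + 19)/6 = 78/6 = 13; σ²_H = ((19−7)/6)² = 4.000
te_I = (7 + 4·9 + 23)/6 = 66/6 = 11; σ²_I = ((23−7)/6)² = 7.111
te_J = (4 + 4·8 + 24)/6 = 60/6 = 10; σ²_J = ((24−4)/6)² = 11.111

Forward pass:
ES_A = 0; EF_A = 14
ES_B = 0; EF_B = 12
ES_C = 0; EF_C = 8
ES_D = max(EF_B=12, EF_C=8) = 12; EF_D = 12+14 = 26
ES_E = max(EF_A=14, EF_C=8) = 14; EF_E = 14+7 = 21
ES_F = max(EF_B=12, EF_C=8) = 12; EF_F = 12+6 = 18
ES_G = 21; EF_G = 21+6 = 27
ES_H = max(EF_C=8, EF_E=21) = 21; EF_H = 21+13 = 34
ES_I = max(EF_B=12, EF_C=8) = 12; EF_I = 12+11 = 23
ES_J = max(EF_D=26, EF_F=18, EF_G=27, EF_H=34, EF_I=23) = 34; EF_J = 34+10 = 44
Expected project duration μ = 44 weeks. Critical path: A → E → H → J.

Variances on critical path: σ²_A=1.778, σ²_E=0.111, σ²_H=4.000, σ²_J=11.111.
Largest is σ²_J = 11.111.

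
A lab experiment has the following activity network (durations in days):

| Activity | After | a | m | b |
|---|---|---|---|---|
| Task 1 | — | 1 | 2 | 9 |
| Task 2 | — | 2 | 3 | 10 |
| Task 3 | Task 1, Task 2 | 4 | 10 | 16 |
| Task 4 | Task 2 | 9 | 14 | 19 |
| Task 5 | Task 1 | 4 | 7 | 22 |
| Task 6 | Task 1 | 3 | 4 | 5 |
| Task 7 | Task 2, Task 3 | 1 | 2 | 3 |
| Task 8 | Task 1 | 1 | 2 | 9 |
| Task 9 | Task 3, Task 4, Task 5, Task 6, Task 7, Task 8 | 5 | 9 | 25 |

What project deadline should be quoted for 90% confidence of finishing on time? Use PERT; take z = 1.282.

te_Task 1 = (1 + 4·2 + 9)/6 = 18/6 = 3; σ²_Task 1 = ((9−1)/6)² = 1.778
te_Task 2 = (2 + 4·3 + 10)/6 = 24/6 = 4; σ²_Task 2 = ((10−2)/6)² = 1.778
te_Task 3 = (4 + 4·10 + 16)/6 = 60/6 = 10; σ²_Task 3 = ((16−4)/6)² = 4.000
te_Task 4 = (9 + 4·14 + 19)/6 = 84/6 = 14; σ²_Task 4 = ((19−9)/6)² = 2.778
te_Task 5 = (4 + 4·7 + 22)/6 = 54/6 = 9; σ²_Task 5 = ((22−4)/6)² = 9.000
te_Task 6 = (3 + 4·4 + 5)/6 = 24/6 = 4; σ²_Task 6 = ((5−3)/6)² = 0.111
te_Task 7 = (1 + 4·2 + 3)/6 = 12/6 = 2; σ²_Task 7 = ((3−1)/6)² = 0.111
te_Task 8 = (1 + 4·2 + 9)/6 = 18/6 = 3; σ²_Task 8 = ((9−1)/6)² = 1.778
te_Task 9 = (5 + 4·9 + 25)/6 = 66/6 = 11; σ²_Task 9 = ((25−5)/6)² = 11.111

Forward pass:
ES_Task 1 = 0; EF_Task 1 = 3
ES_Task 2 = 0; EF_Task 2 = 4
ES_Task 3 = max(EF_Task 1=3, EF_Task 2=4) = 4; EF_Task 3 = 4+10 = 14
ES_Task 4 = 4; EF_Task 4 = 4+14 = 18
ES_Task 5 = 3; EF_Task 5 = 3+9 = 12
ES_Task 6 = 3; EF_Task 6 = 3+4 = 7
ES_Task 7 = max(EF_Task 2=4, EF_Task 3=14) = 14; EF_Task 7 = 14+2 = 16
ES_Task 8 = 3; EF_Task 8 = 3+3 = 6
ES_Task 9 = max(EF_Task 3=14, EF_Task 4=18, EF_Task 5=12, EF_Task 6=7, EF_Task 7=16, EF_Task 8=6) = 18; EF_Task 9 = 18+11 = 29
Expected project duration μ = 29 days. Critical path: Task 2 → Task 4 → Task 9.

Variance along critical path = 1.778 + 2.778 + 11.111 = 15.667; σ = 3.958 days.
D = μ + z·σ = 29 + 1.282·3.958 = 34.1 days

34.1 days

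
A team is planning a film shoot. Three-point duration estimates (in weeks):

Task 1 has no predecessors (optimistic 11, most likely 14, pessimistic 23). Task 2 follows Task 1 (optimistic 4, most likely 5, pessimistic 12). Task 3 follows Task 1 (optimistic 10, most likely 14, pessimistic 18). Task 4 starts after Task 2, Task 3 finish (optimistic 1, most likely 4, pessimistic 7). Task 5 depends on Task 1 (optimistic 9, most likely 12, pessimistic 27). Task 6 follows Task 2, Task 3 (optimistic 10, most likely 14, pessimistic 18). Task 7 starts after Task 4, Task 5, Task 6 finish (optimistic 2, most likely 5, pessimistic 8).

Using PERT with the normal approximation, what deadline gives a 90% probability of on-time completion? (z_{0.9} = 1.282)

te_Task 1 = (11 + 4·14 + 23)/6 = 90/6 = 15; σ²_Task 1 = ((23−11)/6)² = 4.000
te_Task 2 = (4 + 4·5 + 12)/6 = 36/6 = 6; σ²_Task 2 = ((12−4)/6)² = 1.778
te_Task 3 = (10 + 4·14 + 18)/6 = 84/6 = 14; σ²_Task 3 = ((18−10)/6)² = 1.778
te_Task 4 = (1 + 4·4 + 7)/6 = 24/6 = 4; σ²_Task 4 = ((7−1)/6)² = 1.000
te_Task 5 = (9 + 4·12 + 27)/6 = 84/6 = 14; σ²_Task 5 = ((27−9)/6)² = 9.000
te_Task 6 = (10 + 4·14 + 18)/6 = 84/6 = 14; σ²_Task 6 = ((18−10)/6)² = 1.778
te_Task 7 = (2 + 4·5 + 8)/6 = 30/6 = 5; σ²_Task 7 = ((8−2)/6)² = 1.000

Forward pass:
ES_Task 1 = 0; EF_Task 1 = 15
ES_Task 2 = 15; EF_Task 2 = 15+6 = 21
ES_Task 3 = 15; EF_Task 3 = 15+14 = 29
ES_Task 4 = max(EF_Task 2=21, EF_Task 3=29) = 29; EF_Task 4 = 29+4 = 33
ES_Task 5 = 15; EF_Task 5 = 15+14 = 29
ES_Task 6 = max(EF_Task 2=21, EF_Task 3=29) = 29; EF_Task 6 = 29+14 = 43
ES_Task 7 = max(EF_Task 4=33, EF_Task 5=29, EF_Task 6=43) = 43; EF_Task 7 = 43+5 = 48
Expected project duration μ = 48 weeks. Critical path: Task 1 → Task 3 → Task 6 → Task 7.

Variance along critical path = 4.000 + 1.778 + 1.778 + 1.000 = 8.556; σ = 2.925 weeks.
D = μ + z·σ = 48 + 1.282·2.925 = 51.7 weeks

51.7 weeks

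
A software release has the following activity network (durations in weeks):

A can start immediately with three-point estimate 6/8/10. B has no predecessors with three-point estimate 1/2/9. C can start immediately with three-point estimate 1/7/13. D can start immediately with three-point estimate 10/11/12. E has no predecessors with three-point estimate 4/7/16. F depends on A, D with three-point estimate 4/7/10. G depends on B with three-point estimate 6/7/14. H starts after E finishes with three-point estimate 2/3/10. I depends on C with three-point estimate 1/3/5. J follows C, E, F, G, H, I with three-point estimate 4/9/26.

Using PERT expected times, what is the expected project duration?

29 weeks

te_A = (6 + 4·8 + 10)/6 = 48/6 = 8
te_B = (1 + 4·2 + 9)/6 = 18/6 = 3
te_C = (1 + 4·7 + 13)/6 = 42/6 = 7
te_D = (10 + 4·11 + 12)/6 = 66/6 = 11
te_E = (4 + 4·7 + 16)/6 = 48/6 = 8
te_F = (4 + 4·7 + 10)/6 = 42/6 = 7
te_G = (6 + 4·7 + 14)/6 = 48/6 = 8
te_H = (2 + 4·3 + 10)/6 = 24/6 = 4
te_I = (1 + 4·3 + 5)/6 = 18/6 = 3
te_J = (4 + 4·9 + 26)/6 = 66/6 = 11

Forward pass:
ES_A = 0; EF_A = 8
ES_B = 0; EF_B = 3
ES_C = 0; EF_C = 7
ES_D = 0; EF_D = 11
ES_E = 0; EF_E = 8
ES_F = max(EF_A=8, EF_D=11) = 11; EF_F = 11+7 = 18
ES_G = 3; EF_G = 3+8 = 11
ES_H = 8; EF_H = 8+4 = 12
ES_I = 7; EF_I = 7+3 = 10
ES_J = max(EF_C=7, EF_E=8, EF_F=18, EF_G=11, EF_H=12, EF_I=10) = 18; EF_J = 18+11 = 29
Expected project duration μ = 29 weeks. Critical path: D → F → J.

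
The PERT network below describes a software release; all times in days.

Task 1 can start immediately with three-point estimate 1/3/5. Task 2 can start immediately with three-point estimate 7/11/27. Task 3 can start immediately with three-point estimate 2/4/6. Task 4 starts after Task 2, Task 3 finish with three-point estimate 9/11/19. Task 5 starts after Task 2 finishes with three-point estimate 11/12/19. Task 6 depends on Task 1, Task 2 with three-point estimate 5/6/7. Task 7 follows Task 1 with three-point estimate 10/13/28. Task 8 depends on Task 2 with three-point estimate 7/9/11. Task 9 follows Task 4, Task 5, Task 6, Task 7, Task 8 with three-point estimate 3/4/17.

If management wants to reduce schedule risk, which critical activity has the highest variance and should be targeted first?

Task 2

te_Task 1 = (1 + 4·3 + 5)/6 = 18/6 = 3; σ²_Task 1 = ((5−1)/6)² = 0.444
te_Task 2 = (7 + 4·11 + 27)/6 = 78/6 = 13; σ²_Task 2 = ((27−7)/6)² = 11.111
te_Task 3 = (2 + 4·4 + 6)/6 = 24/6 = 4; σ²_Task 3 = ((6−2)/6)² = 0.444
te_Task 4 = (9 + 4·11 + 19)/6 = 72/6 = 12; σ²_Task 4 = ((19−9)/6)² = 2.778
te_Task 5 = (11 + 4·12 + 19)/6 = 78/6 = 13; σ²_Task 5 = ((19−11)/6)² = 1.778
te_Task 6 = (5 + 4·6 + 7)/6 = 36/6 = 6; σ²_Task 6 = ((7−5)/6)² = 0.111
te_Task 7 = (10 + 4·13 + 28)/6 = 90/6 = 15; σ²_Task 7 = ((28−10)/6)² = 9.000
te_Task 8 = (7 + 4·9 + 11)/6 = 54/6 = 9; σ²_Task 8 = ((11−7)/6)² = 0.444
te_Task 9 = (3 + 4·4 + 17)/6 = 36/6 = 6; σ²_Task 9 = ((17−3)/6)² = 5.444

Forward pass:
ES_Task 1 = 0; EF_Task 1 = 3
ES_Task 2 = 0; EF_Task 2 = 13
ES_Task 3 = 0; EF_Task 3 = 4
ES_Task 4 = max(EF_Task 2=13, EF_Task 3=4) = 13; EF_Task 4 = 13+12 = 25
ES_Task 5 = 13; EF_Task 5 = 13+13 = 26
ES_Task 6 = max(EF_Task 1=3, EF_Task 2=13) = 13; EF_Task 6 = 13+6 = 19
ES_Task 7 = 3; EF_Task 7 = 3+15 = 18
ES_Task 8 = 13; EF_Task 8 = 13+9 = 22
ES_Task 9 = max(EF_Task 4=25, EF_Task 5=26, EF_Task 6=19, EF_Task 7=18, EF_Task 8=22) = 26; EF_Task 9 = 26+6 = 32
Expected project duration μ = 32 days. Critical path: Task 2 → Task 5 → Task 9.

Variances on critical path: σ²_Task 2=11.111, σ²_Task 5=1.778, σ²_Task 9=5.444.
Largest is σ²_Task 2 = 11.111.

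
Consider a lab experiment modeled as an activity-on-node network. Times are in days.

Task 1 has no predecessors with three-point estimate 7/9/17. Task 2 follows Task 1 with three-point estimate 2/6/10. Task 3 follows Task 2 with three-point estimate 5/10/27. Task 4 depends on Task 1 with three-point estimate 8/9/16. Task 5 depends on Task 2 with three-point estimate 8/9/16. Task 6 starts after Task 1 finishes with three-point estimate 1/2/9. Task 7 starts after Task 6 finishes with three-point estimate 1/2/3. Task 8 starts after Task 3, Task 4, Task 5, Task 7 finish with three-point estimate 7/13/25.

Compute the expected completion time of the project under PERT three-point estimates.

42 days

te_Task 1 = (7 + 4·9 + 17)/6 = 60/6 = 10
te_Task 2 = (2 + 4·6 + 10)/6 = 36/6 = 6
te_Task 3 = (5 + 4·10 + 27)/6 = 72/6 = 12
te_Task 4 = (8 + 4·9 + 16)/6 = 60/6 = 10
te_Task 5 = (8 + 4·9 + 16)/6 = 60/6 = 10
te_Task 6 = (1 + 4·2 + 9)/6 = 18/6 = 3
te_Task 7 = (1 + 4·2 + 3)/6 = 12/6 = 2
te_Task 8 = (7 + 4·13 + 25)/6 = 84/6 = 14

Forward pass:
ES_Task 1 = 0; EF_Task 1 = 10
ES_Task 2 = 10; EF_Task 2 = 10+6 = 16
ES_Task 3 = 16; EF_Task 3 = 16+12 = 28
ES_Task 4 = 10; EF_Task 4 = 10+10 = 20
ES_Task 5 = 16; EF_Task 5 = 16+10 = 26
ES_Task 6 = 10; EF_Task 6 = 10+3 = 13
ES_Task 7 = 13; EF_Task 7 = 13+2 = 15
ES_Task 8 = max(EF_Task 3=28, EF_Task 4=20, EF_Task 5=26, EF_Task 7=15) = 28; EF_Task 8 = 28+14 = 42
Expected project duration μ = 42 days. Critical path: Task 1 → Task 2 → Task 3 → Task 8.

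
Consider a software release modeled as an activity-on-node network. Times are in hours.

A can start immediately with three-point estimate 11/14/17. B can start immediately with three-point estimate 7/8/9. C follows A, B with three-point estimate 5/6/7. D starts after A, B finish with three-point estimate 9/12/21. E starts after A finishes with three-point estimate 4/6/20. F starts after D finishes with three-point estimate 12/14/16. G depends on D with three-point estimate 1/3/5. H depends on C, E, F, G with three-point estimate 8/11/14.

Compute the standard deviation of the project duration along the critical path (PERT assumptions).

te_A = (11 + 4·14 + 17)/6 = 84/6 = 14; σ²_A = ((17−11)/6)² = 1.000
te_B = (7 + 4·8 + 9)/6 = 48/6 = 8; σ²_B = ((9−7)/6)² = 0.111
te_C = (5 + 4·6 + 7)/6 = 36/6 = 6; σ²_C = ((7−5)/6)² = 0.111
te_D = (9 + 4·12 + 21)/6 = 78/6 = 13; σ²_D = ((21−9)/6)² = 4.000
te_E = (4 + 4·6 + 20)/6 = 48/6 = 8; σ²_E = ((20−4)/6)² = 7.111
te_F = (12 + 4·14 + 16)/6 = 84/6 = 14; σ²_F = ((16−12)/6)² = 0.444
te_G = (1 + 4·3 + 5)/6 = 18/6 = 3; σ²_G = ((5−1)/6)² = 0.444
te_H = (8 + 4·11 + 14)/6 = 66/6 = 11; σ²_H = ((14−8)/6)² = 1.000

Forward pass:
ES_A = 0; EF_A = 14
ES_B = 0; EF_B = 8
ES_C = max(EF_A=14, EF_B=8) = 14; EF_C = 14+6 = 20
ES_D = max(EF_A=14, EF_B=8) = 14; EF_D = 14+13 = 27
ES_E = 14; EF_E = 14+8 = 22
ES_F = 27; EF_F = 27+14 = 41
ES_G = 27; EF_G = 27+3 = 30
ES_H = max(EF_C=20, EF_E=22, EF_F=41, EF_G=30) = 41; EF_H = 41+11 = 52
Expected project duration μ = 52 hours. Critical path: A → D → F → H.

Variance along critical path = 1.000 + 4.000 + 0.444 + 1.000 = 6.444
σ = √6.444 = 2.539 hours

2.54 hours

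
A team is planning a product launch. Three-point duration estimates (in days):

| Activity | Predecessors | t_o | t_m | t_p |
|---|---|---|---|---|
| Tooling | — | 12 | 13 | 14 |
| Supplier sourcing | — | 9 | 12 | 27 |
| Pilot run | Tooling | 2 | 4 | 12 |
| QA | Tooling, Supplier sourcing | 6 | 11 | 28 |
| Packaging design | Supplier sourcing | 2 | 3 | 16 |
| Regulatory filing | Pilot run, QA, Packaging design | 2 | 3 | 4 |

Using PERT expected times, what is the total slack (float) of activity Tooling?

te_Tooling = (12 + 4·13 + 14)/6 = 78/6 = 13
te_Supplier sourcing = (9 + 4·12 + 27)/6 = 84/6 = 14
te_Pilot run = (2 + 4·4 + 12)/6 = 30/6 = 5
te_QA = (6 + 4·11 + 28)/6 = 78/6 = 13
te_Packaging design = (2 + 4·3 + 16)/6 = 30/6 = 5
te_Regulatory filing = (2 + 4·3 + 4)/6 = 18/6 = 3

Forward pass:
ES_Tooling = 0; EF_Tooling = 13
ES_Supplier sourcing = 0; EF_Supplier sourcing = 14
ES_Pilot run = 13; EF_Pilot run = 13+5 = 18
ES_QA = max(EF_Tooling=13, EF_Supplier sourcing=14) = 14; EF_QA = 14+13 = 27
ES_Packaging design = 14; EF_Packaging design = 14+5 = 19
ES_Regulatory filing = max(EF_Pilot run=18, EF_QA=27, EF_Packaging design=19) = 27; EF_Regulatory filing = 27+3 = 30
Expected project duration μ = 30 days. Critical path: Supplier sourcing → QA → Regulatory filing.

Backward pass:
LF_Regulatory filing = 30; LS_Regulatory filing = 30−3 = 27
LF_Packaging design = LS_Regulatory filing = 27; LS_Packaging design = 27−5 = 22
LF_QA = LS_Regulatory filing = 27; LS_QA = 27−13 = 14
LF_Pilot run = LS_Regulatory filing = 27; LS_Pilot run = 27−5 = 22
LF_Supplier sourcing = min(LS_QA=14, LS_Packaging design=22) = 14; LS_Supplier sourcing = 14−14 = 0
LF_Tooling = min(LS_Pilot run=22, LS_QA=14) = 14; LS_Tooling = 14−13 = 1
Slack_Tooling = LS_Tooling − ES_Tooling = 1 − 0 = 1

1 days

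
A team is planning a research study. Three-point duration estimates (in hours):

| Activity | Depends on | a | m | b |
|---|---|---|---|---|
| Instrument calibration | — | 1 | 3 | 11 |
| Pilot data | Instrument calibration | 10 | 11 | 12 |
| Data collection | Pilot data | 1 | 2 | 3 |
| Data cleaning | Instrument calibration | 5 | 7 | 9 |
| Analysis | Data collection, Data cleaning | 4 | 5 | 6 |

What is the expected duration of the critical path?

22 hours

te_Instrument calibration = (1 + 4·3 + 11)/6 = 24/6 = 4
te_Pilot data = (10 + 4·11 + 12)/6 = 66/6 = 11
te_Data collection = (1 + 4·2 + 3)/6 = 12/6 = 2
te_Data cleaning = (5 + 4·7 + 9)/6 = 42/6 = 7
te_Analysis = (4 + 4·5 + 6)/6 = 30/6 = 5

Forward pass:
ES_Instrument calibration = 0; EF_Instrument calibration = 4
ES_Pilot data = 4; EF_Pilot data = 4+11 = 15
ES_Data collection = 15; EF_Data collection = 15+2 = 17
ES_Data cleaning = 4; EF_Data cleaning = 4+7 = 11
ES_Analysis = max(EF_Data collection=17, EF_Data cleaning=11) = 17; EF_Analysis = 17+5 = 22
Expected project duration μ = 22 hours. Critical path: Instrument calibration → Pilot data → Data collection → Analysis.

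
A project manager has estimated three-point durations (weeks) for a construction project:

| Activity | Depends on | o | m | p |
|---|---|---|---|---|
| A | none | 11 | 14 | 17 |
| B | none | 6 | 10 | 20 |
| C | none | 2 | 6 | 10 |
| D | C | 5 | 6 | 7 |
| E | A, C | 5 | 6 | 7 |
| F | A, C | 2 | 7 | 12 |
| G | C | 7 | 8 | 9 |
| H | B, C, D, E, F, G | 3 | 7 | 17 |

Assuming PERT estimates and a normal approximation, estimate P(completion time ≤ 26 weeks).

te_A = (11 + 4·14 + 17)/6 = 84/6 = 14; σ²_A = ((17−11)/6)² = 1.000
te_B = (6 + 4·10 + 20)/6 = 66/6 = 11; σ²_B = ((20−6)/6)² = 5.444
te_C = (2 + 4·6 + 10)/6 = 36/6 = 6; σ²_C = ((10−2)/6)² = 1.778
te_D = (5 + 4·6 + 7)/6 = 36/6 = 6; σ²_D = ((7−5)/6)² = 0.111
te_E = (5 + 4·6 + 7)/6 = 36/6 = 6; σ²_E = ((7−5)/6)² = 0.111
te_F = (2 + 4·7 + 12)/6 = 42/6 = 7; σ²_F = ((12−2)/6)² = 2.778
te_G = (7 + 4·8 + 9)/6 = 48/6 = 8; σ²_G = ((9−7)/6)² = 0.111
te_H = (3 + 4·7 + 17)/6 = 48/6 = 8; σ²_H = ((17−3)/6)² = 5.444

Forward pass:
ES_A = 0; EF_A = 14
ES_B = 0; EF_B = 11
ES_C = 0; EF_C = 6
ES_D = 6; EF_D = 6+6 = 12
ES_E = max(EF_A=14, EF_C=6) = 14; EF_E = 14+6 = 20
ES_F = max(EF_A=14, EF_C=6) = 14; EF_F = 14+7 = 21
ES_G = 6; EF_G = 6+8 = 14
ES_H = max(EF_B=11, EF_C=6, EF_D=12, EF_E=20, EF_F=21, EF_G=14) = 21; EF_H = 21+8 = 29
Expected project duration μ = 29 weeks. Critical path: A → F → H.

Variance along critical path = 1.000 + 2.778 + 5.444 = 9.222; σ = √9.222 = 3.037 weeks.
Z = (26 − 29) / 3.037 = -0.988
P(T ≤ 26) = Φ(-0.988) ≈ 0.162

0.162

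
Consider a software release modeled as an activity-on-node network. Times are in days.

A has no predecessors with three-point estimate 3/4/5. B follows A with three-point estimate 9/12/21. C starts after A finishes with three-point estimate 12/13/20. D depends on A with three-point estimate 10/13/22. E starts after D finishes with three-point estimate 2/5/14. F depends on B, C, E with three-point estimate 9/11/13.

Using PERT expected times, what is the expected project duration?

te_A = (3 + 4·4 + 5)/6 = 24/6 = 4
te_B = (9 + 4·12 + 21)/6 = 78/6 = 13
te_C = (12 + 4·13 + 20)/6 = 84/6 = 14
te_D = (10 + 4·13 + 22)/6 = 84/6 = 14
te_E = (2 + 4·5 + 14)/6 = 36/6 = 6
te_F = (9 + 4·11 + 13)/6 = 66/6 = 11

Forward pass:
ES_A = 0; EF_A = 4
ES_B = 4; EF_B = 4+13 = 17
ES_C = 4; EF_C = 4+14 = 18
ES_D = 4; EF_D = 4+14 = 18
ES_E = 18; EF_E = 18+6 = 24
ES_F = max(EF_B=17, EF_C=18, EF_E=24) = 24; EF_F = 24+11 = 35
Expected project duration μ = 35 days. Critical path: A → D → E → F.

35 days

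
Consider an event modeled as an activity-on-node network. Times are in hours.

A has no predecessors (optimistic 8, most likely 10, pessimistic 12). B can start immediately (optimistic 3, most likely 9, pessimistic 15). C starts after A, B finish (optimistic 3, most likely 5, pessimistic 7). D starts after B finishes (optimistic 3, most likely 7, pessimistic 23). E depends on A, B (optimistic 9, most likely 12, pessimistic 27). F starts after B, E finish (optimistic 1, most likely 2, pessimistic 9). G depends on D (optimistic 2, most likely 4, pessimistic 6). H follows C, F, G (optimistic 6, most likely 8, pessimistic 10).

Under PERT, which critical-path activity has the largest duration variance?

te_A = (8 + 4·10 + 12)/6 = 60/6 = 10; σ²_A = ((12−8)/6)² = 0.444
te_B = (3 + 4·9 + 15)/6 = 54/6 = 9; σ²_B = ((15−3)/6)² = 4.000
te_C = (3 + 4·5 + 7)/6 = 30/6 = 5; σ²_C = ((7−3)/6)² = 0.444
te_D = (3 + 4·7 + 23)/6 = 54/6 = 9; σ²_D = ((23−3)/6)² = 11.111
te_E = (9 + 4·12 + 27)/6 = 84/6 = 14; σ²_E = ((27−9)/6)² = 9.000
te_F = (1 + 4·2 + 9)/6 = 18/6 = 3; σ²_F = ((9−1)/6)² = 1.778
te_G = (2 + 4·4 + 6)/6 = 24/6 = 4; σ²_G = ((6−2)/6)² = 0.444
te_H = (6 + 4·8 + 10)/6 = 48/6 = 8; σ²_H = ((10−6)/6)² = 0.444

Forward pass:
ES_A = 0; EF_A = 10
ES_B = 0; EF_B = 9
ES_C = max(EF_A=10, EF_B=9) = 10; EF_C = 10+5 = 15
ES_D = 9; EF_D = 9+9 = 18
ES_E = max(EF_A=10, EF_B=9) = 10; EF_E = 10+14 = 24
ES_F = max(EF_B=9, EF_E=24) = 24; EF_F = 24+3 = 27
ES_G = 18; EF_G = 18+4 = 22
ES_H = max(EF_C=15, EF_F=27, EF_G=22) = 27; EF_H = 27+8 = 35
Expected project duration μ = 35 hours. Critical path: A → E → F → H.

Variances on critical path: σ²_A=0.444, σ²_E=9.000, σ²_F=1.778, σ²_H=0.444.
Largest is σ²_E = 9.000.

E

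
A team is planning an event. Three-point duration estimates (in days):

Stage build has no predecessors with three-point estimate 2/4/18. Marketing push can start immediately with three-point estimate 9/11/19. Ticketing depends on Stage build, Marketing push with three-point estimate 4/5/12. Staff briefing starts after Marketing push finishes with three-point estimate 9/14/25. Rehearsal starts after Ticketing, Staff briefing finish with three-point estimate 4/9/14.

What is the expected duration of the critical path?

36 days

te_Stage build = (2 + 4·4 + 18)/6 = 36/6 = 6
te_Marketing push = (9 + 4·11 + 19)/6 = 72/6 = 12
te_Ticketing = (4 + 4·5 + 12)/6 = 36/6 = 6
te_Staff briefing = (9 + 4·14 + 25)/6 = 90/6 = 15
te_Rehearsal = (4 + 4·9 + 14)/6 = 54/6 = 9

Forward pass:
ES_Stage build = 0; EF_Stage build = 6
ES_Marketing push = 0; EF_Marketing push = 12
ES_Ticketing = max(EF_Stage build=6, EF_Marketing push=12) = 12; EF_Ticketing = 12+6 = 18
ES_Staff briefing = 12; EF_Staff briefing = 12+15 = 27
ES_Rehearsal = max(EF_Ticketing=18, EF_Staff briefing=27) = 27; EF_Rehearsal = 27+9 = 36
Expected project duration μ = 36 days. Critical path: Marketing push → Staff briefing → Rehearsal.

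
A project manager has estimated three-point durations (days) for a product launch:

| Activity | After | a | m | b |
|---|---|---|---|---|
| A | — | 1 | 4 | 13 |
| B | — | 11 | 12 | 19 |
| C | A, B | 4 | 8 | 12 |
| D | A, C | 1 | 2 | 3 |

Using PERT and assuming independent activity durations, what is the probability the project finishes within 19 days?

0.018

te_A = (1 + 4·4 + 13)/6 = 30/6 = 5; σ²_A = ((13−1)/6)² = 4.000
te_B = (11 + 4·12 + 19)/6 = 78/6 = 13; σ²_B = ((19−11)/6)² = 1.778
te_C = (4 + 4·8 + 12)/6 = 48/6 = 8; σ²_C = ((12−4)/6)² = 1.778
te_D = (1 + 4·2 + 3)/6 = 12/6 = 2; σ²_D = ((3−1)/6)² = 0.111

Forward pass:
ES_A = 0; EF_A = 5
ES_B = 0; EF_B = 13
ES_C = max(EF_A=5, EF_B=13) = 13; EF_C = 13+8 = 21
ES_D = max(EF_A=5, EF_C=21) = 21; EF_D = 21+2 = 23
Expected project duration μ = 23 days. Critical path: B → C → D.

Variance along critical path = 1.778 + 1.778 + 0.111 = 3.667; σ = √3.667 = 1.915 days.
Z = (19 − 23) / 1.915 = -2.089
P(T ≤ 19) = Φ(-2.089) ≈ 0.018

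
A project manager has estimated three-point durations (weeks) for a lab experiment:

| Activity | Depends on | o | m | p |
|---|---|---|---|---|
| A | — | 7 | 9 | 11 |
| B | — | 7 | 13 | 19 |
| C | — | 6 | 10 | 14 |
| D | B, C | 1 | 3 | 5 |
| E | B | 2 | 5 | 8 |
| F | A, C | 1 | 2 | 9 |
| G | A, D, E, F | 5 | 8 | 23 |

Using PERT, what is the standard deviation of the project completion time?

3.74 weeks

te_A = (7 + 4·9 + 11)/6 = 54/6 = 9; σ²_A = ((11−7)/6)² = 0.444
te_B = (7 + 4·13 + 19)/6 = 78/6 = 13; σ²_B = ((19−7)/6)² = 4.000
te_C = (6 + 4·10 + 14)/6 = 60/6 = 10; σ²_C = ((14−6)/6)² = 1.778
te_D = (1 + 4·3 + 5)/6 = 18/6 = 3; σ²_D = ((5−1)/6)² = 0.444
te_E = (2 + 4·5 + 8)/6 = 30/6 = 5; σ²_E = ((8−2)/6)² = 1.000
te_F = (1 + 4·2 + 9)/6 = 18/6 = 3; σ²_F = ((9−1)/6)² = 1.778
te_G = (5 + 4·8 + 23)/6 = 60/6 = 10; σ²_G = ((23−5)/6)² = 9.000

Forward pass:
ES_A = 0; EF_A = 9
ES_B = 0; EF_B = 13
ES_C = 0; EF_C = 10
ES_D = max(EF_B=13, EF_C=10) = 13; EF_D = 13+3 = 16
ES_E = 13; EF_E = 13+5 = 18
ES_F = max(EF_A=9, EF_C=10) = 10; EF_F = 10+3 = 13
ES_G = max(EF_A=9, EF_D=16, EF_E=18, EF_F=13) = 18; EF_G = 18+10 = 28
Expected project duration μ = 28 weeks. Critical path: B → E → G.

Variance along critical path = 4.000 + 1.000 + 9.000 = 14.000
σ = √14.000 = 3.742 weeks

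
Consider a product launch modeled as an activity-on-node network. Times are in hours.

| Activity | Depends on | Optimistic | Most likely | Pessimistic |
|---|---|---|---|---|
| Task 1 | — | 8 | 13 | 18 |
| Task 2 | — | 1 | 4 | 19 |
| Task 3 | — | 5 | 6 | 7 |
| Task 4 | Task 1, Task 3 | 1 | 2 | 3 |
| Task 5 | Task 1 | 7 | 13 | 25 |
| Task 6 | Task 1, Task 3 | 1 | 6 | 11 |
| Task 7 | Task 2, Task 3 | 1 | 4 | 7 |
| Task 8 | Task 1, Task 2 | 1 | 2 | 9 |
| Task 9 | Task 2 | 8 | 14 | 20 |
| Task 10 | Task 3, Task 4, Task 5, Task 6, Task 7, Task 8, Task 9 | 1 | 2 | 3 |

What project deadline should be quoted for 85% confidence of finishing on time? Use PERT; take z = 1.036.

te_Task 1 = (8 + 4·13 + 18)/6 = 78/6 = 13; σ²_Task 1 = ((18−8)/6)² = 2.778
te_Task 2 = (1 + 4·4 + 19)/6 = 36/6 = 6; σ²_Task 2 = ((19−1)/6)² = 9.000
te_Task 3 = (5 + 4·6 + 7)/6 = 36/6 = 6; σ²_Task 3 = ((7−5)/6)² = 0.111
te_Task 4 = (1 + 4·2 + 3)/6 = 12/6 = 2; σ²_Task 4 = ((3−1)/6)² = 0.111
te_Task 5 = (7 + 4·13 + 25)/6 = 84/6 = 14; σ²_Task 5 = ((25−7)/6)² = 9.000
te_Task 6 = (1 + 4·6 + 11)/6 = 36/6 = 6; σ²_Task 6 = ((11−1)/6)² = 2.778
te_Task 7 = (1 + 4·4 + 7)/6 = 24/6 = 4; σ²_Task 7 = ((7−1)/6)² = 1.000
te_Task 8 = (1 + 4·2 + 9)/6 = 18/6 = 3; σ²_Task 8 = ((9−1)/6)² = 1.778
te_Task 9 = (8 + 4·14 + 20)/6 = 84/6 = 14; σ²_Task 9 = ((20−8)/6)² = 4.000
te_Task 10 = (1 + 4·2 + 3)/6 = 12/6 = 2; σ²_Task 10 = ((3−1)/6)² = 0.111

Forward pass:
ES_Task 1 = 0; EF_Task 1 = 13
ES_Task 2 = 0; EF_Task 2 = 6
ES_Task 3 = 0; EF_Task 3 = 6
ES_Task 4 = max(EF_Task 1=13, EF_Task 3=6) = 13; EF_Task 4 = 13+2 = 15
ES_Task 5 = 13; EF_Task 5 = 13+14 = 27
ES_Task 6 = max(EF_Task 1=13, EF_Task 3=6) = 13; EF_Task 6 = 13+6 = 19
ES_Task 7 = max(EF_Task 2=6, EF_Task 3=6) = 6; EF_Task 7 = 6+4 = 10
ES_Task 8 = max(EF_Task 1=13, EF_Task 2=6) = 13; EF_Task 8 = 13+3 = 16
ES_Task 9 = 6; EF_Task 9 = 6+14 = 20
ES_Task 10 = max(EF_Task 3=6, EF_Task 4=15, EF_Task 5=27, EF_Task 6=19, EF_Task 7=10, EF_Task 8=16, EF_Task 9=20) = 27; EF_Task 10 = 27+2 = 29
Expected project duration μ = 29 hours. Critical path: Task 1 → Task 5 → Task 10.

Variance along critical path = 2.778 + 9.000 + 0.111 = 11.889; σ = 3.448 hours.
D = μ + z·σ = 29 + 1.036·3.448 = 32.6 hours

32.6 hours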